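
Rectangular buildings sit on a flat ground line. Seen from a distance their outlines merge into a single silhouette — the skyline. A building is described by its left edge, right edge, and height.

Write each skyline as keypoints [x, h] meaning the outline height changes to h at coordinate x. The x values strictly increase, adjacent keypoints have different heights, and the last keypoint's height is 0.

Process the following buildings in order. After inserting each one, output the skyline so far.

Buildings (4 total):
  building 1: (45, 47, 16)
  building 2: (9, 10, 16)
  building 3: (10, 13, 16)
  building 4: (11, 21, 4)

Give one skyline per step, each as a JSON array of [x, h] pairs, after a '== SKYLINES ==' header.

== SKYLINES ==
[[45,16],[47,0]]
[[9,16],[10,0],[45,16],[47,0]]
[[9,16],[13,0],[45,16],[47,0]]
[[9,16],[13,4],[21,0],[45,16],[47,0]]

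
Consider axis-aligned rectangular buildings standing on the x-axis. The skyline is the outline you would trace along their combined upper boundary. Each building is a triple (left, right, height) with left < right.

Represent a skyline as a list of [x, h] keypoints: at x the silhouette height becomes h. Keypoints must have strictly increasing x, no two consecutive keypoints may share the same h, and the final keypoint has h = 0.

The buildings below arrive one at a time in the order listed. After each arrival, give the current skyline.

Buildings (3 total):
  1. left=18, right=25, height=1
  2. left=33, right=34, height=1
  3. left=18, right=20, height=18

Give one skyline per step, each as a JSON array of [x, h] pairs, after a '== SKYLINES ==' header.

== SKYLINES ==
[[18,1],[25,0]]
[[18,1],[25,0],[33,1],[34,0]]
[[18,18],[20,1],[25,0],[33,1],[34,0]]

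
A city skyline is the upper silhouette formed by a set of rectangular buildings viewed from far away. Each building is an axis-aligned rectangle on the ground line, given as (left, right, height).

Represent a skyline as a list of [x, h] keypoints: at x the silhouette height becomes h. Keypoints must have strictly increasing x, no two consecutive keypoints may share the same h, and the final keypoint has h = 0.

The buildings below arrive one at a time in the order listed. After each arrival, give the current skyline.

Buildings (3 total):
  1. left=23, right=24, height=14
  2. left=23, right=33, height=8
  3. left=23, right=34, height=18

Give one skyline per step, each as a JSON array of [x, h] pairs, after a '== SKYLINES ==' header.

== SKYLINES ==
[[23,14],[24,0]]
[[23,14],[24,8],[33,0]]
[[23,18],[34,0]]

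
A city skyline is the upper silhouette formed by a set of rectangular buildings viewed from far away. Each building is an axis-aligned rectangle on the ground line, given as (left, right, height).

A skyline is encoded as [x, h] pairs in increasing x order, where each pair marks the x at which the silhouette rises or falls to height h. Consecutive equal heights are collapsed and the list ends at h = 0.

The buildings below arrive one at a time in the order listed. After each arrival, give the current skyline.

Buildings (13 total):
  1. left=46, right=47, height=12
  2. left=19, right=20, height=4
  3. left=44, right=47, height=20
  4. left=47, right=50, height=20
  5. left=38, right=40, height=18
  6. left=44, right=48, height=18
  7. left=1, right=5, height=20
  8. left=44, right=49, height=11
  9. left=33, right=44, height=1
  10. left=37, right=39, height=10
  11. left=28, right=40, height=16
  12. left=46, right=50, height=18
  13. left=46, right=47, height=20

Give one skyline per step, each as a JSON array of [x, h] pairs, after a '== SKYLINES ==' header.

== SKYLINES ==
[[46,12],[47,0]]
[[19,4],[20,0],[46,12],[47,0]]
[[19,4],[20,0],[44,20],[47,0]]
[[19,4],[20,0],[44,20],[50,0]]
[[19,4],[20,0],[38,18],[40,0],[44,20],[50,0]]
[[19,4],[20,0],[38,18],[40,0],[44,20],[50,0]]
[[1,20],[5,0],[19,4],[20,0],[38,18],[40,0],[44,20],[50,0]]
[[1,20],[5,0],[19,4],[20,0],[38,18],[40,0],[44,20],[50,0]]
[[1,20],[5,0],[19,4],[20,0],[33,1],[38,18],[40,1],[44,20],[50,0]]
[[1,20],[5,0],[19,4],[20,0],[33,1],[37,10],[38,18],[40,1],[44,20],[50,0]]
[[1,20],[5,0],[19,4],[20,0],[28,16],[38,18],[40,1],[44,20],[50,0]]
[[1,20],[5,0],[19,4],[20,0],[28,16],[38,18],[40,1],[44,20],[50,0]]
[[1,20],[5,0],[19,4],[20,0],[28,16],[38,18],[40,1],[44,20],[50,0]]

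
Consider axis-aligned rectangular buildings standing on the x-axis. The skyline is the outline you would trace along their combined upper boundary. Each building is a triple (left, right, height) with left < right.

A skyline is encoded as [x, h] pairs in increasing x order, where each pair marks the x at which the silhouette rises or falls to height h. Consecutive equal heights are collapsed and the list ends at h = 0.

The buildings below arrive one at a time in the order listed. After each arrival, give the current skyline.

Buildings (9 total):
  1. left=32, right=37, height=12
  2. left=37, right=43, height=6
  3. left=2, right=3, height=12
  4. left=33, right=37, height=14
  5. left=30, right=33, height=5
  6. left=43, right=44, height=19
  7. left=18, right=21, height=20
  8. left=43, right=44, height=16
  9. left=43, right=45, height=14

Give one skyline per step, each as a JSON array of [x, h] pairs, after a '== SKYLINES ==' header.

== SKYLINES ==
[[32,12],[37,0]]
[[32,12],[37,6],[43,0]]
[[2,12],[3,0],[32,12],[37,6],[43,0]]
[[2,12],[3,0],[32,12],[33,14],[37,6],[43,0]]
[[2,12],[3,0],[30,5],[32,12],[33,14],[37,6],[43,0]]
[[2,12],[3,0],[30,5],[32,12],[33,14],[37,6],[43,19],[44,0]]
[[2,12],[3,0],[18,20],[21,0],[30,5],[32,12],[33,14],[37,6],[43,19],[44,0]]
[[2,12],[3,0],[18,20],[21,0],[30,5],[32,12],[33,14],[37,6],[43,19],[44,0]]
[[2,12],[3,0],[18,20],[21,0],[30,5],[32,12],[33,14],[37,6],[43,19],[44,14],[45,0]]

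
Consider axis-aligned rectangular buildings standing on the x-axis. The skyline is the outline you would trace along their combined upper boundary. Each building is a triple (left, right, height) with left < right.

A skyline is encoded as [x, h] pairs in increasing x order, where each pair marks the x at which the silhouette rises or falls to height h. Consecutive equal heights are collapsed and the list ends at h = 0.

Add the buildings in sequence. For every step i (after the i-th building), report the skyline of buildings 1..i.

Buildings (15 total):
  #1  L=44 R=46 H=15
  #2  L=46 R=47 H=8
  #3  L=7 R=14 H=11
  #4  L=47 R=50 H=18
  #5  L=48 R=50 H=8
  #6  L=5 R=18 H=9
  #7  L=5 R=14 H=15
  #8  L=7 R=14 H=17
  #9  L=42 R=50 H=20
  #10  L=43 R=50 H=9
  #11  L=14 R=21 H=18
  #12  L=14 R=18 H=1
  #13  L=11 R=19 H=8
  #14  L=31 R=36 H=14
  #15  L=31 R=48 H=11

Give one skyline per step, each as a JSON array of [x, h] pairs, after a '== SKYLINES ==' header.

== SKYLINES ==
[[44,15],[46,0]]
[[44,15],[46,8],[47,0]]
[[7,11],[14,0],[44,15],[46,8],[47,0]]
[[7,11],[14,0],[44,15],[46,8],[47,18],[50,0]]
[[7,11],[14,0],[44,15],[46,8],[47,18],[50,0]]
[[5,9],[7,11],[14,9],[18,0],[44,15],[46,8],[47,18],[50,0]]
[[5,15],[14,9],[18,0],[44,15],[46,8],[47,18],[50,0]]
[[5,15],[7,17],[14,9],[18,0],[44,15],[46,8],[47,18],[50,0]]
[[5,15],[7,17],[14,9],[18,0],[42,20],[50,0]]
[[5,15],[7,17],[14,9],[18,0],[42,20],[50,0]]
[[5,15],[7,17],[14,18],[21,0],[42,20],[50,0]]
[[5,15],[7,17],[14,18],[21,0],[42,20],[50,0]]
[[5,15],[7,17],[14,18],[21,0],[42,20],[50,0]]
[[5,15],[7,17],[14,18],[21,0],[31,14],[36,0],[42,20],[50,0]]
[[5,15],[7,17],[14,18],[21,0],[31,14],[36,11],[42,20],[50,0]]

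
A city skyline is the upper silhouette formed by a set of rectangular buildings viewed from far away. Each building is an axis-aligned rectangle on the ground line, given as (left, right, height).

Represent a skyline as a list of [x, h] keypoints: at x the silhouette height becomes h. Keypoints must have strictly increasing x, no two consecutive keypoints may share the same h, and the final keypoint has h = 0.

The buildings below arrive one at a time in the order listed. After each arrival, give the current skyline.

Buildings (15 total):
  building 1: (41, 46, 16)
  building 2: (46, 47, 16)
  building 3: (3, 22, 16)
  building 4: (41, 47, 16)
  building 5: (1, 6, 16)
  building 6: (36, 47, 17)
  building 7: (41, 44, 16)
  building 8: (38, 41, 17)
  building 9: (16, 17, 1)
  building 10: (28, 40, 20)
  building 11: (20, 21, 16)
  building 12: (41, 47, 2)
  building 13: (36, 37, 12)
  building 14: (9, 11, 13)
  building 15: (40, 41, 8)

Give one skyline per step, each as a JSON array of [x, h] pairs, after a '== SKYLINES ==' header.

== SKYLINES ==
[[41,16],[46,0]]
[[41,16],[47,0]]
[[3,16],[22,0],[41,16],[47,0]]
[[3,16],[22,0],[41,16],[47,0]]
[[1,16],[22,0],[41,16],[47,0]]
[[1,16],[22,0],[36,17],[47,0]]
[[1,16],[22,0],[36,17],[47,0]]
[[1,16],[22,0],[36,17],[47,0]]
[[1,16],[22,0],[36,17],[47,0]]
[[1,16],[22,0],[28,20],[40,17],[47,0]]
[[1,16],[22,0],[28,20],[40,17],[47,0]]
[[1,16],[22,0],[28,20],[40,17],[47,0]]
[[1,16],[22,0],[28,20],[40,17],[47,0]]
[[1,16],[22,0],[28,20],[40,17],[47,0]]
[[1,16],[22,0],[28,20],[40,17],[47,0]]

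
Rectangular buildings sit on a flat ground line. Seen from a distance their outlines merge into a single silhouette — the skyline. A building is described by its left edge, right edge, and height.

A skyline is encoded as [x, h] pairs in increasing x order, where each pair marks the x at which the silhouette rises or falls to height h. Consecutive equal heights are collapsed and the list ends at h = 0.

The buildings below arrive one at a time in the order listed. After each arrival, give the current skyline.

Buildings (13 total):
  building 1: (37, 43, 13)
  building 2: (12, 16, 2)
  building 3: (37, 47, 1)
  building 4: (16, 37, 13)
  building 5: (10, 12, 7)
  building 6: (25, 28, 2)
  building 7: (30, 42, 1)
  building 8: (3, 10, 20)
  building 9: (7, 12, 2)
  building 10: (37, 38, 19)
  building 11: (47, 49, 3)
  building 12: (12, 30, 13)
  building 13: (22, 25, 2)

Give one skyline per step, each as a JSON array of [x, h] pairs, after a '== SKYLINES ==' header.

== SKYLINES ==
[[37,13],[43,0]]
[[12,2],[16,0],[37,13],[43,0]]
[[12,2],[16,0],[37,13],[43,1],[47,0]]
[[12,2],[16,13],[43,1],[47,0]]
[[10,7],[12,2],[16,13],[43,1],[47,0]]
[[10,7],[12,2],[16,13],[43,1],[47,0]]
[[10,7],[12,2],[16,13],[43,1],[47,0]]
[[3,20],[10,7],[12,2],[16,13],[43,1],[47,0]]
[[3,20],[10,7],[12,2],[16,13],[43,1],[47,0]]
[[3,20],[10,7],[12,2],[16,13],[37,19],[38,13],[43,1],[47,0]]
[[3,20],[10,7],[12,2],[16,13],[37,19],[38,13],[43,1],[47,3],[49,0]]
[[3,20],[10,7],[12,13],[37,19],[38,13],[43,1],[47,3],[49,0]]
[[3,20],[10,7],[12,13],[37,19],[38,13],[43,1],[47,3],[49,0]]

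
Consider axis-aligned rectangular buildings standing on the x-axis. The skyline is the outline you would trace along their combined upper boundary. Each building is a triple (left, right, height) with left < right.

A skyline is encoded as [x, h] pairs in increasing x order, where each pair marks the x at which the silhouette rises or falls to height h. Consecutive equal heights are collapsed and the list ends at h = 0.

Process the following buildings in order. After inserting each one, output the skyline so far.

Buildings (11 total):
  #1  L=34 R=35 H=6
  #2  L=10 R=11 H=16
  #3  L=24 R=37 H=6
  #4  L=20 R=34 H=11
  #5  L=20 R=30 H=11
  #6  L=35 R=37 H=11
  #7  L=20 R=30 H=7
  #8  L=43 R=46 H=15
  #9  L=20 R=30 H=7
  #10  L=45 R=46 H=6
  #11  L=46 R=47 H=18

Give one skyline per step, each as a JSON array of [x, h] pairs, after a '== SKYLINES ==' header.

== SKYLINES ==
[[34,6],[35,0]]
[[10,16],[11,0],[34,6],[35,0]]
[[10,16],[11,0],[24,6],[37,0]]
[[10,16],[11,0],[20,11],[34,6],[37,0]]
[[10,16],[11,0],[20,11],[34,6],[37,0]]
[[10,16],[11,0],[20,11],[34,6],[35,11],[37,0]]
[[10,16],[11,0],[20,11],[34,6],[35,11],[37,0]]
[[10,16],[11,0],[20,11],[34,6],[35,11],[37,0],[43,15],[46,0]]
[[10,16],[11,0],[20,11],[34,6],[35,11],[37,0],[43,15],[46,0]]
[[10,16],[11,0],[20,11],[34,6],[35,11],[37,0],[43,15],[46,0]]
[[10,16],[11,0],[20,11],[34,6],[35,11],[37,0],[43,15],[46,18],[47,0]]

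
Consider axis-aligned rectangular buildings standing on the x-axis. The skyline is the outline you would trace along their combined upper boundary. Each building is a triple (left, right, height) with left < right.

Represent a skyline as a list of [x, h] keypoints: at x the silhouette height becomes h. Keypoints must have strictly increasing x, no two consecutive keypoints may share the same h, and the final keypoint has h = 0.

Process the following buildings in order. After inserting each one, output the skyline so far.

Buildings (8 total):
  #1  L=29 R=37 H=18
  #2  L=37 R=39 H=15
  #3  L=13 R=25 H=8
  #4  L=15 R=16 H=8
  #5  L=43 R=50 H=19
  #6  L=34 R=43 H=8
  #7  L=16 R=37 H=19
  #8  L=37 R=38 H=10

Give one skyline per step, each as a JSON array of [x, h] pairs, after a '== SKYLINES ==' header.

== SKYLINES ==
[[29,18],[37,0]]
[[29,18],[37,15],[39,0]]
[[13,8],[25,0],[29,18],[37,15],[39,0]]
[[13,8],[25,0],[29,18],[37,15],[39,0]]
[[13,8],[25,0],[29,18],[37,15],[39,0],[43,19],[50,0]]
[[13,8],[25,0],[29,18],[37,15],[39,8],[43,19],[50,0]]
[[13,8],[16,19],[37,15],[39,8],[43,19],[50,0]]
[[13,8],[16,19],[37,15],[39,8],[43,19],[50,0]]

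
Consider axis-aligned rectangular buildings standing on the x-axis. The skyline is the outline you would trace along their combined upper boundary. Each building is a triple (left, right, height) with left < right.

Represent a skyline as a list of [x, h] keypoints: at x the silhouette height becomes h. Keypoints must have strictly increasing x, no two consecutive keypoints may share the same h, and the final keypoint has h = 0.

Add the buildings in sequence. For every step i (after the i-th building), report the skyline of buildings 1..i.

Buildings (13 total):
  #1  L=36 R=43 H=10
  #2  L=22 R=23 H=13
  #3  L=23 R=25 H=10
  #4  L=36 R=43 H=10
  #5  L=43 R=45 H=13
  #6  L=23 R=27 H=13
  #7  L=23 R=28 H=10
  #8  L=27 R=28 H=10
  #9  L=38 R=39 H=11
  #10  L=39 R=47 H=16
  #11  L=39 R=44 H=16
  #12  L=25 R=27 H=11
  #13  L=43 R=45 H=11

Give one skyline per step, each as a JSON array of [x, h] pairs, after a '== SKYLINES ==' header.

== SKYLINES ==
[[36,10],[43,0]]
[[22,13],[23,0],[36,10],[43,0]]
[[22,13],[23,10],[25,0],[36,10],[43,0]]
[[22,13],[23,10],[25,0],[36,10],[43,0]]
[[22,13],[23,10],[25,0],[36,10],[43,13],[45,0]]
[[22,13],[27,0],[36,10],[43,13],[45,0]]
[[22,13],[27,10],[28,0],[36,10],[43,13],[45,0]]
[[22,13],[27,10],[28,0],[36,10],[43,13],[45,0]]
[[22,13],[27,10],[28,0],[36,10],[38,11],[39,10],[43,13],[45,0]]
[[22,13],[27,10],[28,0],[36,10],[38,11],[39,16],[47,0]]
[[22,13],[27,10],[28,0],[36,10],[38,11],[39,16],[47,0]]
[[22,13],[27,10],[28,0],[36,10],[38,11],[39,16],[47,0]]
[[22,13],[27,10],[28,0],[36,10],[38,11],[39,16],[47,0]]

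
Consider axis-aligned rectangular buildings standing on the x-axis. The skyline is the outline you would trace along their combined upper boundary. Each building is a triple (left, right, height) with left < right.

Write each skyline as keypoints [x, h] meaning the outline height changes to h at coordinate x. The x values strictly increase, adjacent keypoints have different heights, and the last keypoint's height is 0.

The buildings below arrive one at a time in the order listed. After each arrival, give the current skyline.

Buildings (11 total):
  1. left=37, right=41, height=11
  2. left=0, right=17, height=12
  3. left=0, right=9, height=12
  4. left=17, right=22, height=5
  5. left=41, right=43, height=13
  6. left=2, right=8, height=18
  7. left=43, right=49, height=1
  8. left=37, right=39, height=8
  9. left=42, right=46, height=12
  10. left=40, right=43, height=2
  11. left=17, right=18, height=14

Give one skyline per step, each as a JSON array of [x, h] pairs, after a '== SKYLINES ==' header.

== SKYLINES ==
[[37,11],[41,0]]
[[0,12],[17,0],[37,11],[41,0]]
[[0,12],[17,0],[37,11],[41,0]]
[[0,12],[17,5],[22,0],[37,11],[41,0]]
[[0,12],[17,5],[22,0],[37,11],[41,13],[43,0]]
[[0,12],[2,18],[8,12],[17,5],[22,0],[37,11],[41,13],[43,0]]
[[0,12],[2,18],[8,12],[17,5],[22,0],[37,11],[41,13],[43,1],[49,0]]
[[0,12],[2,18],[8,12],[17,5],[22,0],[37,11],[41,13],[43,1],[49,0]]
[[0,12],[2,18],[8,12],[17,5],[22,0],[37,11],[41,13],[43,12],[46,1],[49,0]]
[[0,12],[2,18],[8,12],[17,5],[22,0],[37,11],[41,13],[43,12],[46,1],[49,0]]
[[0,12],[2,18],[8,12],[17,14],[18,5],[22,0],[37,11],[41,13],[43,12],[46,1],[49,0]]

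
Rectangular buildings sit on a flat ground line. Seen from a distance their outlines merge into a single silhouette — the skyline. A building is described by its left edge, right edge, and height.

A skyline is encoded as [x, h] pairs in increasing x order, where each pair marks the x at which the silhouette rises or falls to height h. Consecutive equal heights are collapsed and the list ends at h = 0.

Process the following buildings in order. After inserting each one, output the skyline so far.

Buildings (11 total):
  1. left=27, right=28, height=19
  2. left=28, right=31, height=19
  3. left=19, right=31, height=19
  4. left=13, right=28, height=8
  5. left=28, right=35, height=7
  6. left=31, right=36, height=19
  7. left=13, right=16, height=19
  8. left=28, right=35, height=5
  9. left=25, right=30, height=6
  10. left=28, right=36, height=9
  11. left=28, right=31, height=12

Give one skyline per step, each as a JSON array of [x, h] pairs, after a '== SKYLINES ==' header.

== SKYLINES ==
[[27,19],[28,0]]
[[27,19],[31,0]]
[[19,19],[31,0]]
[[13,8],[19,19],[31,0]]
[[13,8],[19,19],[31,7],[35,0]]
[[13,8],[19,19],[36,0]]
[[13,19],[16,8],[19,19],[36,0]]
[[13,19],[16,8],[19,19],[36,0]]
[[13,19],[16,8],[19,19],[36,0]]
[[13,19],[16,8],[19,19],[36,0]]
[[13,19],[16,8],[19,19],[36,0]]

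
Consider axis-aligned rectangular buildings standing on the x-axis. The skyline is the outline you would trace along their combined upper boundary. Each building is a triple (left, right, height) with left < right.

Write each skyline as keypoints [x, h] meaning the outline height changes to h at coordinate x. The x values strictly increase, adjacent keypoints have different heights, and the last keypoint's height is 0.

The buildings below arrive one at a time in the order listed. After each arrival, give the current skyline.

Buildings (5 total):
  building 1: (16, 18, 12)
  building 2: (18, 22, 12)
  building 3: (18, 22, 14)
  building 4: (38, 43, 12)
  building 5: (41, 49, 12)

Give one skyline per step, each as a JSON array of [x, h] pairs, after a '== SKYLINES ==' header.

== SKYLINES ==
[[16,12],[18,0]]
[[16,12],[22,0]]
[[16,12],[18,14],[22,0]]
[[16,12],[18,14],[22,0],[38,12],[43,0]]
[[16,12],[18,14],[22,0],[38,12],[49,0]]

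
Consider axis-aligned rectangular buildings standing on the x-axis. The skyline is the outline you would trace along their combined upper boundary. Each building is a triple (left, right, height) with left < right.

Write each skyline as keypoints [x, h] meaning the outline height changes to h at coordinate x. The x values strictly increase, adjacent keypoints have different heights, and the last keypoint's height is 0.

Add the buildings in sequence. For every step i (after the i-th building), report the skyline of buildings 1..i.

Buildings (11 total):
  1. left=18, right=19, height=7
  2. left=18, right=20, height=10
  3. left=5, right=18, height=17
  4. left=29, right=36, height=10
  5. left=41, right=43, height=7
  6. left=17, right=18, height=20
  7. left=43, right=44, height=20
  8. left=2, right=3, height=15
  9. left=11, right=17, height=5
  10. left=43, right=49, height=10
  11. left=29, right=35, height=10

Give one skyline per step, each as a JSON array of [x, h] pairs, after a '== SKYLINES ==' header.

== SKYLINES ==
[[18,7],[19,0]]
[[18,10],[20,0]]
[[5,17],[18,10],[20,0]]
[[5,17],[18,10],[20,0],[29,10],[36,0]]
[[5,17],[18,10],[20,0],[29,10],[36,0],[41,7],[43,0]]
[[5,17],[17,20],[18,10],[20,0],[29,10],[36,0],[41,7],[43,0]]
[[5,17],[17,20],[18,10],[20,0],[29,10],[36,0],[41,7],[43,20],[44,0]]
[[2,15],[3,0],[5,17],[17,20],[18,10],[20,0],[29,10],[36,0],[41,7],[43,20],[44,0]]
[[2,15],[3,0],[5,17],[17,20],[18,10],[20,0],[29,10],[36,0],[41,7],[43,20],[44,0]]
[[2,15],[3,0],[5,17],[17,20],[18,10],[20,0],[29,10],[36,0],[41,7],[43,20],[44,10],[49,0]]
[[2,15],[3,0],[5,17],[17,20],[18,10],[20,0],[29,10],[36,0],[41,7],[43,20],[44,10],[49,0]]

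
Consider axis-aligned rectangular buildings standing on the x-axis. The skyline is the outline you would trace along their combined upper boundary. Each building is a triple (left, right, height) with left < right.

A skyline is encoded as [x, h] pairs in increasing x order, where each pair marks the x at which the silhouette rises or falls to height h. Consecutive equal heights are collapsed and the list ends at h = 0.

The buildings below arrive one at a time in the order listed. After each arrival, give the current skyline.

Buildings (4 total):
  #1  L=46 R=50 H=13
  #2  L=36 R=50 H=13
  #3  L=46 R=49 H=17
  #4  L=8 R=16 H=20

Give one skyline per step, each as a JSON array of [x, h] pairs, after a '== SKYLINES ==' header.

== SKYLINES ==
[[46,13],[50,0]]
[[36,13],[50,0]]
[[36,13],[46,17],[49,13],[50,0]]
[[8,20],[16,0],[36,13],[46,17],[49,13],[50,0]]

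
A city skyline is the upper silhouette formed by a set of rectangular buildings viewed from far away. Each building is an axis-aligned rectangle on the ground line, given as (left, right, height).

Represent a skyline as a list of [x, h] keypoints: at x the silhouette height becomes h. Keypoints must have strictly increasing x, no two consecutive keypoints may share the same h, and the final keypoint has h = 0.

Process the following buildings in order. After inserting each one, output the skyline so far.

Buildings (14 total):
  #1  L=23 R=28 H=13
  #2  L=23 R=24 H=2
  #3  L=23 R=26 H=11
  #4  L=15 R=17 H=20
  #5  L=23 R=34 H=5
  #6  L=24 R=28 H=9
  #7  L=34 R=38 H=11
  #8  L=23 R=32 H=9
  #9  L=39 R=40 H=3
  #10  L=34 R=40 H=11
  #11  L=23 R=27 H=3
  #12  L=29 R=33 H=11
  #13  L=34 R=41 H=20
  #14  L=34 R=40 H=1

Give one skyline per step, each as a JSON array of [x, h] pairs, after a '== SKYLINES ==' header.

== SKYLINES ==
[[23,13],[28,0]]
[[23,13],[28,0]]
[[23,13],[28,0]]
[[15,20],[17,0],[23,13],[28,0]]
[[15,20],[17,0],[23,13],[28,5],[34,0]]
[[15,20],[17,0],[23,13],[28,5],[34,0]]
[[15,20],[17,0],[23,13],[28,5],[34,11],[38,0]]
[[15,20],[17,0],[23,13],[28,9],[32,5],[34,11],[38,0]]
[[15,20],[17,0],[23,13],[28,9],[32,5],[34,11],[38,0],[39,3],[40,0]]
[[15,20],[17,0],[23,13],[28,9],[32,5],[34,11],[40,0]]
[[15,20],[17,0],[23,13],[28,9],[32,5],[34,11],[40,0]]
[[15,20],[17,0],[23,13],[28,9],[29,11],[33,5],[34,11],[40,0]]
[[15,20],[17,0],[23,13],[28,9],[29,11],[33,5],[34,20],[41,0]]
[[15,20],[17,0],[23,13],[28,9],[29,11],[33,5],[34,20],[41,0]]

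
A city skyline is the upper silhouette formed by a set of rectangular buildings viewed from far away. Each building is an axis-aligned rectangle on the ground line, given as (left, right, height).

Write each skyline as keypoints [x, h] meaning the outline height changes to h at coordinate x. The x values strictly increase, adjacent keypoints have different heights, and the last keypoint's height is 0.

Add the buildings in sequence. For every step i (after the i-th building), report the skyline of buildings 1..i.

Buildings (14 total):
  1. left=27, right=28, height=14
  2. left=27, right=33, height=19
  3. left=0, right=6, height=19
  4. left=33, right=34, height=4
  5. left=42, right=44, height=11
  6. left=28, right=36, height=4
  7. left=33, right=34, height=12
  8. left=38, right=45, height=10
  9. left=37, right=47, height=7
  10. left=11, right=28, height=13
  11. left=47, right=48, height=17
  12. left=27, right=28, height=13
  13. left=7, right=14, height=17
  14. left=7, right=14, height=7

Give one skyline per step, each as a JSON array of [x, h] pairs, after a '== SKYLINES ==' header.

== SKYLINES ==
[[27,14],[28,0]]
[[27,19],[33,0]]
[[0,19],[6,0],[27,19],[33,0]]
[[0,19],[6,0],[27,19],[33,4],[34,0]]
[[0,19],[6,0],[27,19],[33,4],[34,0],[42,11],[44,0]]
[[0,19],[6,0],[27,19],[33,4],[36,0],[42,11],[44,0]]
[[0,19],[6,0],[27,19],[33,12],[34,4],[36,0],[42,11],[44,0]]
[[0,19],[6,0],[27,19],[33,12],[34,4],[36,0],[38,10],[42,11],[44,10],[45,0]]
[[0,19],[6,0],[27,19],[33,12],[34,4],[36,0],[37,7],[38,10],[42,11],[44,10],[45,7],[47,0]]
[[0,19],[6,0],[11,13],[27,19],[33,12],[34,4],[36,0],[37,7],[38,10],[42,11],[44,10],[45,7],[47,0]]
[[0,19],[6,0],[11,13],[27,19],[33,12],[34,4],[36,0],[37,7],[38,10],[42,11],[44,10],[45,7],[47,17],[48,0]]
[[0,19],[6,0],[11,13],[27,19],[33,12],[34,4],[36,0],[37,7],[38,10],[42,11],[44,10],[45,7],[47,17],[48,0]]
[[0,19],[6,0],[7,17],[14,13],[27,19],[33,12],[34,4],[36,0],[37,7],[38,10],[42,11],[44,10],[45,7],[47,17],[48,0]]
[[0,19],[6,0],[7,17],[14,13],[27,19],[33,12],[34,4],[36,0],[37,7],[38,10],[42,11],[44,10],[45,7],[47,17],[48,0]]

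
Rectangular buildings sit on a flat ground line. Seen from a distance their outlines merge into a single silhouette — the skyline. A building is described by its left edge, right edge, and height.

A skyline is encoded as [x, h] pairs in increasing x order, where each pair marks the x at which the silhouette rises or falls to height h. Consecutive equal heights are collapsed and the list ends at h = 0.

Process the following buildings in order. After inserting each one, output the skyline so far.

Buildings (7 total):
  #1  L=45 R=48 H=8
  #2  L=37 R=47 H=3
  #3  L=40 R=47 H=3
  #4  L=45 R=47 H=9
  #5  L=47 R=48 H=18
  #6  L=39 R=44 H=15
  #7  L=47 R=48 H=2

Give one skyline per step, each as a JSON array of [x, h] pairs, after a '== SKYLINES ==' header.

== SKYLINES ==
[[45,8],[48,0]]
[[37,3],[45,8],[48,0]]
[[37,3],[45,8],[48,0]]
[[37,3],[45,9],[47,8],[48,0]]
[[37,3],[45,9],[47,18],[48,0]]
[[37,3],[39,15],[44,3],[45,9],[47,18],[48,0]]
[[37,3],[39,15],[44,3],[45,9],[47,18],[48,0]]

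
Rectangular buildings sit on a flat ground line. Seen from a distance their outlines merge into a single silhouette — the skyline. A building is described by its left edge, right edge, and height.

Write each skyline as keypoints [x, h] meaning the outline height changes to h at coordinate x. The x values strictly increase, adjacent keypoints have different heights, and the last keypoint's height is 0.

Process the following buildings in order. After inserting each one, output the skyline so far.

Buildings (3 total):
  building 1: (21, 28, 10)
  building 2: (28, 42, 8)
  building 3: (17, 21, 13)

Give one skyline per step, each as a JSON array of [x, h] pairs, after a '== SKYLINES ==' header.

== SKYLINES ==
[[21,10],[28,0]]
[[21,10],[28,8],[42,0]]
[[17,13],[21,10],[28,8],[42,0]]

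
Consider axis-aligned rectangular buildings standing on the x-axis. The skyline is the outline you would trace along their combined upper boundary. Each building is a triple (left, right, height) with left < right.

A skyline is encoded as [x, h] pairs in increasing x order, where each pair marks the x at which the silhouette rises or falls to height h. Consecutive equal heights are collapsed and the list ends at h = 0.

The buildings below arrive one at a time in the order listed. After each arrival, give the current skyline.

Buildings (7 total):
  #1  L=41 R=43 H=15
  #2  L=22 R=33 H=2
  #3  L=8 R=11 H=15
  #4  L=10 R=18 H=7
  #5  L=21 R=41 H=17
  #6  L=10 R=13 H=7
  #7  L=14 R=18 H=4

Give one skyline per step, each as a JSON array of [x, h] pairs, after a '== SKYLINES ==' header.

== SKYLINES ==
[[41,15],[43,0]]
[[22,2],[33,0],[41,15],[43,0]]
[[8,15],[11,0],[22,2],[33,0],[41,15],[43,0]]
[[8,15],[11,7],[18,0],[22,2],[33,0],[41,15],[43,0]]
[[8,15],[11,7],[18,0],[21,17],[41,15],[43,0]]
[[8,15],[11,7],[18,0],[21,17],[41,15],[43,0]]
[[8,15],[11,7],[18,0],[21,17],[41,15],[43,0]]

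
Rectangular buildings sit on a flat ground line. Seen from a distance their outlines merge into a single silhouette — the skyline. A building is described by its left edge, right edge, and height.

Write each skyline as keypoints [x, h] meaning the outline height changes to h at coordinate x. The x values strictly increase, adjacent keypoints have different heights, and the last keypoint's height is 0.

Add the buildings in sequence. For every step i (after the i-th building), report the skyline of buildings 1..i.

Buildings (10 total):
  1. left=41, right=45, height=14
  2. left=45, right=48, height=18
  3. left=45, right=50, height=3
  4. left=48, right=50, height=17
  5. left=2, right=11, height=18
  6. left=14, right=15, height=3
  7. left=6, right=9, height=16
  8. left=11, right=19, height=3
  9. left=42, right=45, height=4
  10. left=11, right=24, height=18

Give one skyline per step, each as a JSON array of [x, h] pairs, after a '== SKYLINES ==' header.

== SKYLINES ==
[[41,14],[45,0]]
[[41,14],[45,18],[48,0]]
[[41,14],[45,18],[48,3],[50,0]]
[[41,14],[45,18],[48,17],[50,0]]
[[2,18],[11,0],[41,14],[45,18],[48,17],[50,0]]
[[2,18],[11,0],[14,3],[15,0],[41,14],[45,18],[48,17],[50,0]]
[[2,18],[11,0],[14,3],[15,0],[41,14],[45,18],[48,17],[50,0]]
[[2,18],[11,3],[19,0],[41,14],[45,18],[48,17],[50,0]]
[[2,18],[11,3],[19,0],[41,14],[45,18],[48,17],[50,0]]
[[2,18],[24,0],[41,14],[45,18],[48,17],[50,0]]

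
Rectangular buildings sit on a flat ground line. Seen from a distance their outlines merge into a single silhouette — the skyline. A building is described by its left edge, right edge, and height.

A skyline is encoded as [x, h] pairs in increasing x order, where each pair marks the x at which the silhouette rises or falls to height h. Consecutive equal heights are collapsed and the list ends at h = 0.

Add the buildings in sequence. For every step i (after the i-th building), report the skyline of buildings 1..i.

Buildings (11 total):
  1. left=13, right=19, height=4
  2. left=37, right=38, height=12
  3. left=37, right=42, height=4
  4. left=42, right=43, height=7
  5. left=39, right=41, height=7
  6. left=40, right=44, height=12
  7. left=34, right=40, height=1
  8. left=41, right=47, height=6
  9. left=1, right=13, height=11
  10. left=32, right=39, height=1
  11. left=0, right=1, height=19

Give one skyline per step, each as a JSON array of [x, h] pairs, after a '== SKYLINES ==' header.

== SKYLINES ==
[[13,4],[19,0]]
[[13,4],[19,0],[37,12],[38,0]]
[[13,4],[19,0],[37,12],[38,4],[42,0]]
[[13,4],[19,0],[37,12],[38,4],[42,7],[43,0]]
[[13,4],[19,0],[37,12],[38,4],[39,7],[41,4],[42,7],[43,0]]
[[13,4],[19,0],[37,12],[38,4],[39,7],[40,12],[44,0]]
[[13,4],[19,0],[34,1],[37,12],[38,4],[39,7],[40,12],[44,0]]
[[13,4],[19,0],[34,1],[37,12],[38,4],[39,7],[40,12],[44,6],[47,0]]
[[1,11],[13,4],[19,0],[34,1],[37,12],[38,4],[39,7],[40,12],[44,6],[47,0]]
[[1,11],[13,4],[19,0],[32,1],[37,12],[38,4],[39,7],[40,12],[44,6],[47,0]]
[[0,19],[1,11],[13,4],[19,0],[32,1],[37,12],[38,4],[39,7],[40,12],[44,6],[47,0]]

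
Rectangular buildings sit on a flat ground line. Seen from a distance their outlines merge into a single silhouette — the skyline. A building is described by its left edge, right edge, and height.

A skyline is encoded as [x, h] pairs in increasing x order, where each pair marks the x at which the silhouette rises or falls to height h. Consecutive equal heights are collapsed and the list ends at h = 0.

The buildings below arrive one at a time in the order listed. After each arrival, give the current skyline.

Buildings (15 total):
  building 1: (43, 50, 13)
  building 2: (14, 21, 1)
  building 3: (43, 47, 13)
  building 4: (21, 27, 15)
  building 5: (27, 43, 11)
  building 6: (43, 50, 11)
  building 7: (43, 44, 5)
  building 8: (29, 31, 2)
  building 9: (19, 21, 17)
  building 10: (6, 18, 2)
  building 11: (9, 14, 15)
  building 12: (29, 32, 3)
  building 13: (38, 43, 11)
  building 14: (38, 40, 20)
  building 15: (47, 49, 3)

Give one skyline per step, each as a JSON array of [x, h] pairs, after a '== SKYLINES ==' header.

== SKYLINES ==
[[43,13],[50,0]]
[[14,1],[21,0],[43,13],[50,0]]
[[14,1],[21,0],[43,13],[50,0]]
[[14,1],[21,15],[27,0],[43,13],[50,0]]
[[14,1],[21,15],[27,11],[43,13],[50,0]]
[[14,1],[21,15],[27,11],[43,13],[50,0]]
[[14,1],[21,15],[27,11],[43,13],[50,0]]
[[14,1],[21,15],[27,11],[43,13],[50,0]]
[[14,1],[19,17],[21,15],[27,11],[43,13],[50,0]]
[[6,2],[18,1],[19,17],[21,15],[27,11],[43,13],[50,0]]
[[6,2],[9,15],[14,2],[18,1],[19,17],[21,15],[27,11],[43,13],[50,0]]
[[6,2],[9,15],[14,2],[18,1],[19,17],[21,15],[27,11],[43,13],[50,0]]
[[6,2],[9,15],[14,2],[18,1],[19,17],[21,15],[27,11],[43,13],[50,0]]
[[6,2],[9,15],[14,2],[18,1],[19,17],[21,15],[27,11],[38,20],[40,11],[43,13],[50,0]]
[[6,2],[9,15],[14,2],[18,1],[19,17],[21,15],[27,11],[38,20],[40,11],[43,13],[50,0]]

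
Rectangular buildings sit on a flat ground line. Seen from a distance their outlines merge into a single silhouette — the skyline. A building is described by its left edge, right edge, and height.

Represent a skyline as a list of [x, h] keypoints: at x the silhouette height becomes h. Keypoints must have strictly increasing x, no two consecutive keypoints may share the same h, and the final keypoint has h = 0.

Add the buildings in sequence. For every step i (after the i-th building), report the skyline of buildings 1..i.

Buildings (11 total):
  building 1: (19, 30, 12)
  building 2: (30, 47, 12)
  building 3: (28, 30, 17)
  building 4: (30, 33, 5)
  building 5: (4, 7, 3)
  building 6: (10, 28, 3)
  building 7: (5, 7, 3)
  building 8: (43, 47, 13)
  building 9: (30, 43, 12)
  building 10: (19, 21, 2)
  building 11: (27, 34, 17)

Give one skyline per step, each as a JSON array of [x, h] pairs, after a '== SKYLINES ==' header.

== SKYLINES ==
[[19,12],[30,0]]
[[19,12],[47,0]]
[[19,12],[28,17],[30,12],[47,0]]
[[19,12],[28,17],[30,12],[47,0]]
[[4,3],[7,0],[19,12],[28,17],[30,12],[47,0]]
[[4,3],[7,0],[10,3],[19,12],[28,17],[30,12],[47,0]]
[[4,3],[7,0],[10,3],[19,12],[28,17],[30,12],[47,0]]
[[4,3],[7,0],[10,3],[19,12],[28,17],[30,12],[43,13],[47,0]]
[[4,3],[7,0],[10,3],[19,12],[28,17],[30,12],[43,13],[47,0]]
[[4,3],[7,0],[10,3],[19,12],[28,17],[30,12],[43,13],[47,0]]
[[4,3],[7,0],[10,3],[19,12],[27,17],[34,12],[43,13],[47,0]]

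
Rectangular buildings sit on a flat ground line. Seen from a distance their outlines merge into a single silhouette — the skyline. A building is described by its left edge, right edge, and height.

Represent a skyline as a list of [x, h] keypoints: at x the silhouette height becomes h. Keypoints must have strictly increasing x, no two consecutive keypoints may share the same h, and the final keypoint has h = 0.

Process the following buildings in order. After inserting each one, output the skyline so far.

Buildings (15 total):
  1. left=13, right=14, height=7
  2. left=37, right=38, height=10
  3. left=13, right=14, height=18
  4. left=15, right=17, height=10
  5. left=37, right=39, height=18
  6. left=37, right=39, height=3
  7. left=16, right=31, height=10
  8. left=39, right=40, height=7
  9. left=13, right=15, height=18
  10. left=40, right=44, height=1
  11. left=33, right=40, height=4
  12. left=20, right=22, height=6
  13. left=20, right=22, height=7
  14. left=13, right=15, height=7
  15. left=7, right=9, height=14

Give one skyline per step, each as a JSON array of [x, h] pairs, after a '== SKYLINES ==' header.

== SKYLINES ==
[[13,7],[14,0]]
[[13,7],[14,0],[37,10],[38,0]]
[[13,18],[14,0],[37,10],[38,0]]
[[13,18],[14,0],[15,10],[17,0],[37,10],[38,0]]
[[13,18],[14,0],[15,10],[17,0],[37,18],[39,0]]
[[13,18],[14,0],[15,10],[17,0],[37,18],[39,0]]
[[13,18],[14,0],[15,10],[31,0],[37,18],[39,0]]
[[13,18],[14,0],[15,10],[31,0],[37,18],[39,7],[40,0]]
[[13,18],[15,10],[31,0],[37,18],[39,7],[40,0]]
[[13,18],[15,10],[31,0],[37,18],[39,7],[40,1],[44,0]]
[[13,18],[15,10],[31,0],[33,4],[37,18],[39,7],[40,1],[44,0]]
[[13,18],[15,10],[31,0],[33,4],[37,18],[39,7],[40,1],[44,0]]
[[13,18],[15,10],[31,0],[33,4],[37,18],[39,7],[40,1],[44,0]]
[[13,18],[15,10],[31,0],[33,4],[37,18],[39,7],[40,1],[44,0]]
[[7,14],[9,0],[13,18],[15,10],[31,0],[33,4],[37,18],[39,7],[40,1],[44,0]]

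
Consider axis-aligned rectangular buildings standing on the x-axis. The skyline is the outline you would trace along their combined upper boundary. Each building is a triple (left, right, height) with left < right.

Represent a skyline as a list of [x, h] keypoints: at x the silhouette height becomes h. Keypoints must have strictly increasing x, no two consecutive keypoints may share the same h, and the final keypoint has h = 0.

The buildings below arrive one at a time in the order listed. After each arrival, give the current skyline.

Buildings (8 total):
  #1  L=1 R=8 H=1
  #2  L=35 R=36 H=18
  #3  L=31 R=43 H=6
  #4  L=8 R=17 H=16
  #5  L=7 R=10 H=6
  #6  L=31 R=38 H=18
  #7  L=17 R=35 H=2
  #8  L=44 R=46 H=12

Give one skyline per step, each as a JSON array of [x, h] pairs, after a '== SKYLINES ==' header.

== SKYLINES ==
[[1,1],[8,0]]
[[1,1],[8,0],[35,18],[36,0]]
[[1,1],[8,0],[31,6],[35,18],[36,6],[43,0]]
[[1,1],[8,16],[17,0],[31,6],[35,18],[36,6],[43,0]]
[[1,1],[7,6],[8,16],[17,0],[31,6],[35,18],[36,6],[43,0]]
[[1,1],[7,6],[8,16],[17,0],[31,18],[38,6],[43,0]]
[[1,1],[7,6],[8,16],[17,2],[31,18],[38,6],[43,0]]
[[1,1],[7,6],[8,16],[17,2],[31,18],[38,6],[43,0],[44,12],[46,0]]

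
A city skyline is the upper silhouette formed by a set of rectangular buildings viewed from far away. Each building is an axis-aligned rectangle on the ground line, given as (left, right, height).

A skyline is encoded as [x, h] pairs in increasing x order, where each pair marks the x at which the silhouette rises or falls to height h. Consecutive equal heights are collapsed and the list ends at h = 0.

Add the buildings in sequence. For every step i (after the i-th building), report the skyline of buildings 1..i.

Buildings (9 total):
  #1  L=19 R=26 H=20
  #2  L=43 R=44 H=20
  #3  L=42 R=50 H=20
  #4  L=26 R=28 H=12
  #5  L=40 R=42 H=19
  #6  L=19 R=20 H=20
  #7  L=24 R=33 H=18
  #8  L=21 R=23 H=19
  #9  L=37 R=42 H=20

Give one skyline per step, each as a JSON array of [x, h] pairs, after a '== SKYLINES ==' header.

== SKYLINES ==
[[19,20],[26,0]]
[[19,20],[26,0],[43,20],[44,0]]
[[19,20],[26,0],[42,20],[50,0]]
[[19,20],[26,12],[28,0],[42,20],[50,0]]
[[19,20],[26,12],[28,0],[40,19],[42,20],[50,0]]
[[19,20],[26,12],[28,0],[40,19],[42,20],[50,0]]
[[19,20],[26,18],[33,0],[40,19],[42,20],[50,0]]
[[19,20],[26,18],[33,0],[40,19],[42,20],[50,0]]
[[19,20],[26,18],[33,0],[37,20],[50,0]]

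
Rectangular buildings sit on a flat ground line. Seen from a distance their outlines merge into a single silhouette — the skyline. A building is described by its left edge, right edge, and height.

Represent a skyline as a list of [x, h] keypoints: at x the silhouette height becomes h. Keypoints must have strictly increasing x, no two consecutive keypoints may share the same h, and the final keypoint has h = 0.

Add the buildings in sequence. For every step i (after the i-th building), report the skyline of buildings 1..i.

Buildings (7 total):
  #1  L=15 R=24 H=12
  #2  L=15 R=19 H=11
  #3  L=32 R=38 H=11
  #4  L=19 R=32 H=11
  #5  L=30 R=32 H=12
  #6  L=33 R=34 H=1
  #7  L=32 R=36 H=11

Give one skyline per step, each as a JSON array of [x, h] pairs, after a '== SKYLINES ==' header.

== SKYLINES ==
[[15,12],[24,0]]
[[15,12],[24,0]]
[[15,12],[24,0],[32,11],[38,0]]
[[15,12],[24,11],[38,0]]
[[15,12],[24,11],[30,12],[32,11],[38,0]]
[[15,12],[24,11],[30,12],[32,11],[38,0]]
[[15,12],[24,11],[30,12],[32,11],[38,0]]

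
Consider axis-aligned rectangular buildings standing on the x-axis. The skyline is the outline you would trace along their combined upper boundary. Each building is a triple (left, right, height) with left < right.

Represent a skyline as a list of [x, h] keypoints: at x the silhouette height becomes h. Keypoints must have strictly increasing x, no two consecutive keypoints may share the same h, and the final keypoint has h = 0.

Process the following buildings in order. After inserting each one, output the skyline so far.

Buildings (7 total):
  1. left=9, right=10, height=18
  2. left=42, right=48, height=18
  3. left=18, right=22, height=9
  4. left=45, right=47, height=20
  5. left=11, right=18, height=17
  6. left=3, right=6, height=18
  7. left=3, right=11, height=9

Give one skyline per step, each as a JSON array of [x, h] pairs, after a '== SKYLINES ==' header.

== SKYLINES ==
[[9,18],[10,0]]
[[9,18],[10,0],[42,18],[48,0]]
[[9,18],[10,0],[18,9],[22,0],[42,18],[48,0]]
[[9,18],[10,0],[18,9],[22,0],[42,18],[45,20],[47,18],[48,0]]
[[9,18],[10,0],[11,17],[18,9],[22,0],[42,18],[45,20],[47,18],[48,0]]
[[3,18],[6,0],[9,18],[10,0],[11,17],[18,9],[22,0],[42,18],[45,20],[47,18],[48,0]]
[[3,18],[6,9],[9,18],[10,9],[11,17],[18,9],[22,0],[42,18],[45,20],[47,18],[48,0]]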